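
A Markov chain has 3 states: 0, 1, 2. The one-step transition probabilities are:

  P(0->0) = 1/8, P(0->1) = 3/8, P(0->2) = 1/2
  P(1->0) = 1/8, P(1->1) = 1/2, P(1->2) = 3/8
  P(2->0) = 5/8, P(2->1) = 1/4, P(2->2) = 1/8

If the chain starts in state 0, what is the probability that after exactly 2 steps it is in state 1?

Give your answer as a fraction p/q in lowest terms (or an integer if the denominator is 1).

Computing P^2 by repeated multiplication:
P^1 =
  0: [1/8, 3/8, 1/2]
  1: [1/8, 1/2, 3/8]
  2: [5/8, 1/4, 1/8]
P^2 =
  0: [3/8, 23/64, 17/64]
  1: [5/16, 25/64, 19/64]
  2: [3/16, 25/64, 27/64]

(P^2)[0 -> 1] = 23/64

Answer: 23/64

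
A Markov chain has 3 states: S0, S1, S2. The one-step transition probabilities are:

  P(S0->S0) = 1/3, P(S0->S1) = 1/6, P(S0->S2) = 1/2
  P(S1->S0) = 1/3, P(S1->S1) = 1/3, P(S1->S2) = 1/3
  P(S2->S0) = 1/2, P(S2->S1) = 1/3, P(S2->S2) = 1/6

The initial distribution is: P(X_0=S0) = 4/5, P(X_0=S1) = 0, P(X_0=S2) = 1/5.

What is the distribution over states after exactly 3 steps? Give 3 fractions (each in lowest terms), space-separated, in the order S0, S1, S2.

Propagating the distribution step by step (d_{t+1} = d_t * P):
d_0 = (S0=4/5, S1=0, S2=1/5)
  d_1[S0] = 4/5*1/3 + 0*1/3 + 1/5*1/2 = 11/30
  d_1[S1] = 4/5*1/6 + 0*1/3 + 1/5*1/3 = 1/5
  d_1[S2] = 4/5*1/2 + 0*1/3 + 1/5*1/6 = 13/30
d_1 = (S0=11/30, S1=1/5, S2=13/30)
  d_2[S0] = 11/30*1/3 + 1/5*1/3 + 13/30*1/2 = 73/180
  d_2[S1] = 11/30*1/6 + 1/5*1/3 + 13/30*1/3 = 49/180
  d_2[S2] = 11/30*1/2 + 1/5*1/3 + 13/30*1/6 = 29/90
d_2 = (S0=73/180, S1=49/180, S2=29/90)
  d_3[S0] = 73/180*1/3 + 49/180*1/3 + 29/90*1/2 = 209/540
  d_3[S1] = 73/180*1/6 + 49/180*1/3 + 29/90*1/3 = 287/1080
  d_3[S2] = 73/180*1/2 + 49/180*1/3 + 29/90*1/6 = 25/72
d_3 = (S0=209/540, S1=287/1080, S2=25/72)

Answer: 209/540 287/1080 25/72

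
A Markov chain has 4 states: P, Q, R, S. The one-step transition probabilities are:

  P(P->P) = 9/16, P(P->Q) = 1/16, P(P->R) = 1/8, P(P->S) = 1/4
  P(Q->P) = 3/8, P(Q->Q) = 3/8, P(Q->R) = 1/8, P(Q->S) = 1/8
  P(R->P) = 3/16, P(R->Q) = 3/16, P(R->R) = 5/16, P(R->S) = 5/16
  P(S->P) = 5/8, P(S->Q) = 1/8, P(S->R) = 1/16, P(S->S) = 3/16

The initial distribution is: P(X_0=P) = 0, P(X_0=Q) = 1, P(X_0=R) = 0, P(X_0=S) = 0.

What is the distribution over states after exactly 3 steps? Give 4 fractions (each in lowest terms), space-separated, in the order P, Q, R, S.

Answer: 31/64 5/32 71/512 113/512

Derivation:
Propagating the distribution step by step (d_{t+1} = d_t * P):
d_0 = (P=0, Q=1, R=0, S=0)
  d_1[P] = 0*9/16 + 1*3/8 + 0*3/16 + 0*5/8 = 3/8
  d_1[Q] = 0*1/16 + 1*3/8 + 0*3/16 + 0*1/8 = 3/8
  d_1[R] = 0*1/8 + 1*1/8 + 0*5/16 + 0*1/16 = 1/8
  d_1[S] = 0*1/4 + 1*1/8 + 0*5/16 + 0*3/16 = 1/8
d_1 = (P=3/8, Q=3/8, R=1/8, S=1/8)
  d_2[P] = 3/8*9/16 + 3/8*3/8 + 1/8*3/16 + 1/8*5/8 = 29/64
  d_2[Q] = 3/8*1/16 + 3/8*3/8 + 1/8*3/16 + 1/8*1/8 = 13/64
  d_2[R] = 3/8*1/8 + 3/8*1/8 + 1/8*5/16 + 1/8*1/16 = 9/64
  d_2[S] = 3/8*1/4 + 3/8*1/8 + 1/8*5/16 + 1/8*3/16 = 13/64
d_2 = (P=29/64, Q=13/64, R=9/64, S=13/64)
  d_3[P] = 29/64*9/16 + 13/64*3/8 + 9/64*3/16 + 13/64*5/8 = 31/64
  d_3[Q] = 29/64*1/16 + 13/64*3/8 + 9/64*3/16 + 13/64*1/8 = 5/32
  d_3[R] = 29/64*1/8 + 13/64*1/8 + 9/64*5/16 + 13/64*1/16 = 71/512
  d_3[S] = 29/64*1/4 + 13/64*1/8 + 9/64*5/16 + 13/64*3/16 = 113/512
d_3 = (P=31/64, Q=5/32, R=71/512, S=113/512)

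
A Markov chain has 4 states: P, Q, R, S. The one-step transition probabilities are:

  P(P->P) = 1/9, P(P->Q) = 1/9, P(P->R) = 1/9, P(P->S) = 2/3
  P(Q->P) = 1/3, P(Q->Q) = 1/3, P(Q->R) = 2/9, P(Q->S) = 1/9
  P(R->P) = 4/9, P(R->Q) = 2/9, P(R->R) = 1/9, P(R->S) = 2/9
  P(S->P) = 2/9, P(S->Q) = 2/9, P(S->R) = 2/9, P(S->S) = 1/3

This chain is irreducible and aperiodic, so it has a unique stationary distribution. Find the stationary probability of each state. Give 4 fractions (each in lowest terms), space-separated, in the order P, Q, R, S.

The stationary distribution satisfies pi = pi * P, i.e.:
  pi_P = 1/9*pi_P + 1/3*pi_Q + 4/9*pi_R + 2/9*pi_S
  pi_Q = 1/9*pi_P + 1/3*pi_Q + 2/9*pi_R + 2/9*pi_S
  pi_R = 1/9*pi_P + 2/9*pi_Q + 1/9*pi_R + 2/9*pi_S
  pi_S = 2/3*pi_P + 1/9*pi_Q + 2/9*pi_R + 1/3*pi_S
with normalization: pi_P + pi_Q + pi_R + pi_S = 1.

Using the first 3 balance equations plus normalization, the linear system A*pi = b is:
  [-8/9, 1/3, 4/9, 2/9] . pi = 0
  [1/9, -2/3, 2/9, 2/9] . pi = 0
  [1/9, 2/9, -8/9, 2/9] . pi = 0
  [1, 1, 1, 1] . pi = 1

Solving yields:
  pi_P = 106/413
  pi_Q = 90/413
  pi_R = 72/413
  pi_S = 145/413

Verification (pi * P):
  106/413*1/9 + 90/413*1/3 + 72/413*4/9 + 145/413*2/9 = 106/413 = pi_P  (ok)
  106/413*1/9 + 90/413*1/3 + 72/413*2/9 + 145/413*2/9 = 90/413 = pi_Q  (ok)
  106/413*1/9 + 90/413*2/9 + 72/413*1/9 + 145/413*2/9 = 72/413 = pi_R  (ok)
  106/413*2/3 + 90/413*1/9 + 72/413*2/9 + 145/413*1/3 = 145/413 = pi_S  (ok)

Answer: 106/413 90/413 72/413 145/413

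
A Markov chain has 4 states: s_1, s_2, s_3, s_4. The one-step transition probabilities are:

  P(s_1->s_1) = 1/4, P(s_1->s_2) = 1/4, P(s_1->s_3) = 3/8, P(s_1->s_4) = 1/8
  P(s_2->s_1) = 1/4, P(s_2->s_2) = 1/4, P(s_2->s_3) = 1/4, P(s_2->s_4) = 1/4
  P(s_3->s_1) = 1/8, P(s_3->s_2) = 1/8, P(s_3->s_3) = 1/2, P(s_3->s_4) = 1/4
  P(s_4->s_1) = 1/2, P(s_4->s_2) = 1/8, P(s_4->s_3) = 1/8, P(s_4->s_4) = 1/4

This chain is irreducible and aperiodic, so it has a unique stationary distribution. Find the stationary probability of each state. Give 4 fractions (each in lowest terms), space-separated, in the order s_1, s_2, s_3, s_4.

The stationary distribution satisfies pi = pi * P, i.e.:
  pi_s_1 = 1/4*pi_s_1 + 1/4*pi_s_2 + 1/8*pi_s_3 + 1/2*pi_s_4
  pi_s_2 = 1/4*pi_s_1 + 1/4*pi_s_2 + 1/8*pi_s_3 + 1/8*pi_s_4
  pi_s_3 = 3/8*pi_s_1 + 1/4*pi_s_2 + 1/2*pi_s_3 + 1/8*pi_s_4
  pi_s_4 = 1/8*pi_s_1 + 1/4*pi_s_2 + 1/4*pi_s_3 + 1/4*pi_s_4
with normalization: pi_s_1 + pi_s_2 + pi_s_3 + pi_s_4 = 1.

Using the first 3 balance equations plus normalization, the linear system A*pi = b is:
  [-3/4, 1/4, 1/8, 1/2] . pi = 0
  [1/4, -3/4, 1/8, 1/8] . pi = 0
  [3/8, 1/4, -1/2, 1/8] . pi = 0
  [1, 1, 1, 1] . pi = 1

Solving yields:
  pi_s_1 = 106/405
  pi_s_2 = 73/405
  pi_s_3 = 46/135
  pi_s_4 = 88/405

Verification (pi * P):
  106/405*1/4 + 73/405*1/4 + 46/135*1/8 + 88/405*1/2 = 106/405 = pi_s_1  (ok)
  106/405*1/4 + 73/405*1/4 + 46/135*1/8 + 88/405*1/8 = 73/405 = pi_s_2  (ok)
  106/405*3/8 + 73/405*1/4 + 46/135*1/2 + 88/405*1/8 = 46/135 = pi_s_3  (ok)
  106/405*1/8 + 73/405*1/4 + 46/135*1/4 + 88/405*1/4 = 88/405 = pi_s_4  (ok)

Answer: 106/405 73/405 46/135 88/405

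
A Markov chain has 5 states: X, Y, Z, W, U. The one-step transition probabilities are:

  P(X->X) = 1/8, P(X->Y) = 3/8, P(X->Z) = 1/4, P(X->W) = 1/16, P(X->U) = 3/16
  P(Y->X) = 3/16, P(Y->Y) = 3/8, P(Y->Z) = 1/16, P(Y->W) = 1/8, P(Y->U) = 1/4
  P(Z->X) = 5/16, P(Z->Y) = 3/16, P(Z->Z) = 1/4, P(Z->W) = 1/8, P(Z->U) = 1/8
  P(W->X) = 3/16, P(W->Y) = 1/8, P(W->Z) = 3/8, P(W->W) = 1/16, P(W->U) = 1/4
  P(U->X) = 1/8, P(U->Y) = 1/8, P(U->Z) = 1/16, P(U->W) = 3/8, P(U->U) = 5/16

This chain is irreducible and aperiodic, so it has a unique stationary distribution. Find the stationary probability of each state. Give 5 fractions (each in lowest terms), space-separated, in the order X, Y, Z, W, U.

Answer: 10205/55382 13469/55382 5022/27691 8915/55382 12749/55382

Derivation:
The stationary distribution satisfies pi = pi * P, i.e.:
  pi_X = 1/8*pi_X + 3/16*pi_Y + 5/16*pi_Z + 3/16*pi_W + 1/8*pi_U
  pi_Y = 3/8*pi_X + 3/8*pi_Y + 3/16*pi_Z + 1/8*pi_W + 1/8*pi_U
  pi_Z = 1/4*pi_X + 1/16*pi_Y + 1/4*pi_Z + 3/8*pi_W + 1/16*pi_U
  pi_W = 1/16*pi_X + 1/8*pi_Y + 1/8*pi_Z + 1/16*pi_W + 3/8*pi_U
  pi_U = 3/16*pi_X + 1/4*pi_Y + 1/8*pi_Z + 1/4*pi_W + 5/16*pi_U
with normalization: pi_X + pi_Y + pi_Z + pi_W + pi_U = 1.

Using the first 4 balance equations plus normalization, the linear system A*pi = b is:
  [-7/8, 3/16, 5/16, 3/16, 1/8] . pi = 0
  [3/8, -5/8, 3/16, 1/8, 1/8] . pi = 0
  [1/4, 1/16, -3/4, 3/8, 1/16] . pi = 0
  [1/16, 1/8, 1/8, -15/16, 3/8] . pi = 0
  [1, 1, 1, 1, 1] . pi = 1

Solving yields:
  pi_X = 10205/55382
  pi_Y = 13469/55382
  pi_Z = 5022/27691
  pi_W = 8915/55382
  pi_U = 12749/55382

Verification (pi * P):
  10205/55382*1/8 + 13469/55382*3/16 + 5022/27691*5/16 + 8915/55382*3/16 + 12749/55382*1/8 = 10205/55382 = pi_X  (ok)
  10205/55382*3/8 + 13469/55382*3/8 + 5022/27691*3/16 + 8915/55382*1/8 + 12749/55382*1/8 = 13469/55382 = pi_Y  (ok)
  10205/55382*1/4 + 13469/55382*1/16 + 5022/27691*1/4 + 8915/55382*3/8 + 12749/55382*1/16 = 5022/27691 = pi_Z  (ok)
  10205/55382*1/16 + 13469/55382*1/8 + 5022/27691*1/8 + 8915/55382*1/16 + 12749/55382*3/8 = 8915/55382 = pi_W  (ok)
  10205/55382*3/16 + 13469/55382*1/4 + 5022/27691*1/8 + 8915/55382*1/4 + 12749/55382*5/16 = 12749/55382 = pi_U  (ok)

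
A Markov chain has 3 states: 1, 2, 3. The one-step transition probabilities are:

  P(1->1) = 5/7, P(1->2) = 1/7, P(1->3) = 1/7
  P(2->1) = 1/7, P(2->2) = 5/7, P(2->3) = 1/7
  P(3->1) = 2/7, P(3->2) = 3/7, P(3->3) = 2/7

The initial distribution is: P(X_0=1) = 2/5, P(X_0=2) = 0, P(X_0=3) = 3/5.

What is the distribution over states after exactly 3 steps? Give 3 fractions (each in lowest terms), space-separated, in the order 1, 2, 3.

Propagating the distribution step by step (d_{t+1} = d_t * P):
d_0 = (1=2/5, 2=0, 3=3/5)
  d_1[1] = 2/5*5/7 + 0*1/7 + 3/5*2/7 = 16/35
  d_1[2] = 2/5*1/7 + 0*5/7 + 3/5*3/7 = 11/35
  d_1[3] = 2/5*1/7 + 0*1/7 + 3/5*2/7 = 8/35
d_1 = (1=16/35, 2=11/35, 3=8/35)
  d_2[1] = 16/35*5/7 + 11/35*1/7 + 8/35*2/7 = 107/245
  d_2[2] = 16/35*1/7 + 11/35*5/7 + 8/35*3/7 = 19/49
  d_2[3] = 16/35*1/7 + 11/35*1/7 + 8/35*2/7 = 43/245
d_2 = (1=107/245, 2=19/49, 3=43/245)
  d_3[1] = 107/245*5/7 + 19/49*1/7 + 43/245*2/7 = 716/1715
  d_3[2] = 107/245*1/7 + 19/49*5/7 + 43/245*3/7 = 711/1715
  d_3[3] = 107/245*1/7 + 19/49*1/7 + 43/245*2/7 = 288/1715
d_3 = (1=716/1715, 2=711/1715, 3=288/1715)

Answer: 716/1715 711/1715 288/1715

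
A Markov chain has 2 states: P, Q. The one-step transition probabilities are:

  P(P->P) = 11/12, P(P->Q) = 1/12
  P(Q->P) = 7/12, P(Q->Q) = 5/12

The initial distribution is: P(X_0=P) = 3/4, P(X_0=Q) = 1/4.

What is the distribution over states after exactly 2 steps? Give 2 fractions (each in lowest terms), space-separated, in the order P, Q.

Propagating the distribution step by step (d_{t+1} = d_t * P):
d_0 = (P=3/4, Q=1/4)
  d_1[P] = 3/4*11/12 + 1/4*7/12 = 5/6
  d_1[Q] = 3/4*1/12 + 1/4*5/12 = 1/6
d_1 = (P=5/6, Q=1/6)
  d_2[P] = 5/6*11/12 + 1/6*7/12 = 31/36
  d_2[Q] = 5/6*1/12 + 1/6*5/12 = 5/36
d_2 = (P=31/36, Q=5/36)

Answer: 31/36 5/36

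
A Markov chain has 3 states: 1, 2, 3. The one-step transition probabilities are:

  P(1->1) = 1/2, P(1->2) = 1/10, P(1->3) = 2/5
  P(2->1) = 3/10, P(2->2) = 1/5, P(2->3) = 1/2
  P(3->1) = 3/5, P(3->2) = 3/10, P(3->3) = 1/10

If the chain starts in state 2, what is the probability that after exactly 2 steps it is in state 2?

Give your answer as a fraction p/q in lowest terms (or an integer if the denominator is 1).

Computing P^2 by repeated multiplication:
P^1 =
  1: [1/2, 1/10, 2/5]
  2: [3/10, 1/5, 1/2]
  3: [3/5, 3/10, 1/10]
P^2 =
  1: [13/25, 19/100, 29/100]
  2: [51/100, 11/50, 27/100]
  3: [9/20, 3/20, 2/5]

(P^2)[2 -> 2] = 11/50

Answer: 11/50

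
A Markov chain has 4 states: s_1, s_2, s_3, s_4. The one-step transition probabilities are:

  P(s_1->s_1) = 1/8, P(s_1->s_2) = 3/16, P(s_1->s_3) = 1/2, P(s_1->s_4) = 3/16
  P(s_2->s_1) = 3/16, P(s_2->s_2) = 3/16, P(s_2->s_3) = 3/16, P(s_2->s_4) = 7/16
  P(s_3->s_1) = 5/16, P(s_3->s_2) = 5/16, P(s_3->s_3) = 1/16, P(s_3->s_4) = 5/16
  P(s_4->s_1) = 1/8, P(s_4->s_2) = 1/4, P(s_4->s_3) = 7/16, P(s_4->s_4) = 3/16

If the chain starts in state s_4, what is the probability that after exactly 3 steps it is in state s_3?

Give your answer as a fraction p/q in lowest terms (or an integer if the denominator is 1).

Answer: 1253/4096

Derivation:
Computing P^3 by repeated multiplication:
P^1 =
  s_1: [1/8, 3/16, 1/2, 3/16]
  s_2: [3/16, 3/16, 3/16, 7/16]
  s_3: [5/16, 5/16, 1/16, 5/16]
  s_4: [1/8, 1/4, 7/16, 3/16]
P^2 =
  s_1: [59/256, 67/256, 27/128, 19/64]
  s_2: [11/64, 61/256, 85/256, 33/128]
  s_3: [5/32, 55/256, 91/256, 35/128]
  s_4: [57/256, 65/256, 7/32, 39/128]
P^3 =
  s_1: [741/4096, 119/512, 1259/4096, 143/512]
  s_2: [207/1024, 251/1024, 541/2048, 591/2048]
  s_3: [105/512, 255/1024, 533/2048, 585/2048]
  s_4: [745/4096, 479/2048, 1253/4096, 285/1024]

(P^3)[s_4 -> s_3] = 1253/4096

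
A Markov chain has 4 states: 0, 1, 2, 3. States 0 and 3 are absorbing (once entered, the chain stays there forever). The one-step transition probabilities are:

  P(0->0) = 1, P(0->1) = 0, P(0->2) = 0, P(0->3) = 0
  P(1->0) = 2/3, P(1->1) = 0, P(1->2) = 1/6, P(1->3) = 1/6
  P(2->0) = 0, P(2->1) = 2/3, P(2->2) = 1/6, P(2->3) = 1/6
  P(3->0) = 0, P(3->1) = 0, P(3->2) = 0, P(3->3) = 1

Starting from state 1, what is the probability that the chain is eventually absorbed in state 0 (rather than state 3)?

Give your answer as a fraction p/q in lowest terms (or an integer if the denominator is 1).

Answer: 10/13

Derivation:
Let a_i = P(absorbed in 0 | start in state i).
Boundary conditions: a_0 = 1, a_3 = 0.
For each transient state i, a_i = sum_j P(i->j) * a_j:
  a_1 = 2/3*a_0 + 0*a_1 + 1/6*a_2 + 1/6*a_3
  a_2 = 0*a_0 + 2/3*a_1 + 1/6*a_2 + 1/6*a_3

Substituting a_0 = 1 and a_3 = 0, rearrange to (I - Q) a = r where r[i] = P(i -> 0):
  [1, -1/6] . (a_1, a_2) = 2/3
  [-2/3, 5/6] . (a_1, a_2) = 0

Solving yields:
  a_1 = 10/13
  a_2 = 8/13

Starting state is 1, so the absorption probability is a_1 = 10/13.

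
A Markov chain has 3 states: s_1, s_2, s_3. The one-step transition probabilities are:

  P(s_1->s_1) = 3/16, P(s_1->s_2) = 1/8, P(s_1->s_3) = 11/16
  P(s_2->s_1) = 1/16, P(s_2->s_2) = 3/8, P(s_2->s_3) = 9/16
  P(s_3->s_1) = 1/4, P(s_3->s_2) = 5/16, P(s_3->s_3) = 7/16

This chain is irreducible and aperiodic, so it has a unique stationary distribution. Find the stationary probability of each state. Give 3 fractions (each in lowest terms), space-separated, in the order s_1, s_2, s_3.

Answer: 15/82 73/246 64/123

Derivation:
The stationary distribution satisfies pi = pi * P, i.e.:
  pi_s_1 = 3/16*pi_s_1 + 1/16*pi_s_2 + 1/4*pi_s_3
  pi_s_2 = 1/8*pi_s_1 + 3/8*pi_s_2 + 5/16*pi_s_3
  pi_s_3 = 11/16*pi_s_1 + 9/16*pi_s_2 + 7/16*pi_s_3
with normalization: pi_s_1 + pi_s_2 + pi_s_3 = 1.

Using the first 2 balance equations plus normalization, the linear system A*pi = b is:
  [-13/16, 1/16, 1/4] . pi = 0
  [1/8, -5/8, 5/16] . pi = 0
  [1, 1, 1] . pi = 1

Solving yields:
  pi_s_1 = 15/82
  pi_s_2 = 73/246
  pi_s_3 = 64/123

Verification (pi * P):
  15/82*3/16 + 73/246*1/16 + 64/123*1/4 = 15/82 = pi_s_1  (ok)
  15/82*1/8 + 73/246*3/8 + 64/123*5/16 = 73/246 = pi_s_2  (ok)
  15/82*11/16 + 73/246*9/16 + 64/123*7/16 = 64/123 = pi_s_3  (ok)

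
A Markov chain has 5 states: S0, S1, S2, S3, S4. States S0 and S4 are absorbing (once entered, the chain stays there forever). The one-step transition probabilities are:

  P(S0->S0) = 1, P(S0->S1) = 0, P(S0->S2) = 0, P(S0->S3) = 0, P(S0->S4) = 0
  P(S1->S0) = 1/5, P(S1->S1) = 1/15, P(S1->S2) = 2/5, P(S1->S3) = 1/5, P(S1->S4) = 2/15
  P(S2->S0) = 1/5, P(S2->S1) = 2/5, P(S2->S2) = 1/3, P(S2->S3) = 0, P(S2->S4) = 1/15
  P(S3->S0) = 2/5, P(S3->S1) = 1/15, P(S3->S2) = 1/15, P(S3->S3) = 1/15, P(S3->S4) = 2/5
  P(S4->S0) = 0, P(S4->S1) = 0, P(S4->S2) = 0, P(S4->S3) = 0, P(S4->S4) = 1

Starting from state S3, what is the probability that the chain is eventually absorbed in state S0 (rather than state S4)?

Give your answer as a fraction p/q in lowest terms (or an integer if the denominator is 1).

Let a_i = P(absorbed in S0 | start in state i).
Boundary conditions: a_S0 = 1, a_S4 = 0.
For each transient state i, a_i = sum_j P(i->j) * a_j:
  a_S1 = 1/5*a_S0 + 1/15*a_S1 + 2/5*a_S2 + 1/5*a_S3 + 2/15*a_S4
  a_S2 = 1/5*a_S0 + 2/5*a_S1 + 1/3*a_S2 + 0*a_S3 + 1/15*a_S4
  a_S3 = 2/5*a_S0 + 1/15*a_S1 + 1/15*a_S2 + 1/15*a_S3 + 2/5*a_S4

Substituting a_S0 = 1 and a_S4 = 0, rearrange to (I - Q) a = r where r[i] = P(i -> S0):
  [14/15, -2/5, -1/5] . (a_S1, a_S2, a_S3) = 1/5
  [-2/5, 2/3, 0] . (a_S1, a_S2, a_S3) = 1/5
  [-1/15, -1/15, 14/15] . (a_S1, a_S2, a_S3) = 2/5

Solving yields:
  a_S1 = 861/1408
  a_S2 = 939/1408
  a_S3 = 183/352

Starting state is S3, so the absorption probability is a_S3 = 183/352.

Answer: 183/352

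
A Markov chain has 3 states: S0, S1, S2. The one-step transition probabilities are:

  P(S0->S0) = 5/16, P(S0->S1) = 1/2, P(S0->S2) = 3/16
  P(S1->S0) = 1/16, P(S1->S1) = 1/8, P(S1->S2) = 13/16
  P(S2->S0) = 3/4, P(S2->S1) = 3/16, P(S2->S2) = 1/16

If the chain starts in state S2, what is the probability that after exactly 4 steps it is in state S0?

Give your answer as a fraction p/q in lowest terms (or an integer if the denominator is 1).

Computing P^4 by repeated multiplication:
P^1 =
  S0: [5/16, 1/2, 3/16]
  S1: [1/16, 1/8, 13/16]
  S2: [3/4, 3/16, 1/16]
P^2 =
  S0: [69/256, 65/256, 61/128]
  S1: [163/256, 51/256, 21/128]
  S2: [75/256, 105/256, 19/64]
P^3 =
  S0: [937/2048, 131/512, 587/2048]
  S1: [685/2048, 383/1024, 597/2048]
  S2: [87/256, 519/2048, 833/2048]
P^4 =
  S0: [12253/32768, 10305/32768, 5105/16384]
  S1: [11355/32768, 8803/32768, 6305/16384]
  S2: [13995/32768, 9105/32768, 2417/8192]

(P^4)[S2 -> S0] = 13995/32768

Answer: 13995/32768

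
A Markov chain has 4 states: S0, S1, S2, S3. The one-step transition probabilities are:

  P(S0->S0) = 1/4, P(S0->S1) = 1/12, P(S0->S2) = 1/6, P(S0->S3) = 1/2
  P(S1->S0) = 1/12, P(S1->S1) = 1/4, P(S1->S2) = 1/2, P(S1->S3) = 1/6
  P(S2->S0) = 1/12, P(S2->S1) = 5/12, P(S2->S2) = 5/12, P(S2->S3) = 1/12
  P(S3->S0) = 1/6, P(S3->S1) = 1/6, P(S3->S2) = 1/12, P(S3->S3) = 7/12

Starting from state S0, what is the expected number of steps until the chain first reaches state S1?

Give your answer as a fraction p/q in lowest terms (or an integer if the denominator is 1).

Let h_i = expected steps to first reach S1 from state i.
Boundary: h_S1 = 0.
First-step equations for the other states:
  h_S0 = 1 + 1/4*h_S0 + 1/12*h_S1 + 1/6*h_S2 + 1/2*h_S3
  h_S2 = 1 + 1/12*h_S0 + 5/12*h_S1 + 5/12*h_S2 + 1/12*h_S3
  h_S3 = 1 + 1/6*h_S0 + 1/6*h_S1 + 1/12*h_S2 + 7/12*h_S3

Substituting h_S1 = 0 and rearranging gives the linear system (I - Q) h = 1:
  [3/4, -1/6, -1/2] . (h_S0, h_S2, h_S3) = 1
  [-1/12, 7/12, -1/12] . (h_S0, h_S2, h_S3) = 1
  [-1/6, -1/12, 5/12] . (h_S0, h_S2, h_S3) = 1

Solving yields:
  h_S0 = 564/101
  h_S2 = 330/101
  h_S3 = 534/101

Starting state is S0, so the expected hitting time is h_S0 = 564/101.

Answer: 564/101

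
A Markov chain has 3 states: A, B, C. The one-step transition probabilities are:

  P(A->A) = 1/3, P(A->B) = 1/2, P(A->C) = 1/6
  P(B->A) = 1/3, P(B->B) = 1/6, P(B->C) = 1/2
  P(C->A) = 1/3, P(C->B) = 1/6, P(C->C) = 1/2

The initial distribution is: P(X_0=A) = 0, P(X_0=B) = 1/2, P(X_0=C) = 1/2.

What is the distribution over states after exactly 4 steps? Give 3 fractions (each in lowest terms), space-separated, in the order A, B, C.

Propagating the distribution step by step (d_{t+1} = d_t * P):
d_0 = (A=0, B=1/2, C=1/2)
  d_1[A] = 0*1/3 + 1/2*1/3 + 1/2*1/3 = 1/3
  d_1[B] = 0*1/2 + 1/2*1/6 + 1/2*1/6 = 1/6
  d_1[C] = 0*1/6 + 1/2*1/2 + 1/2*1/2 = 1/2
d_1 = (A=1/3, B=1/6, C=1/2)
  d_2[A] = 1/3*1/3 + 1/6*1/3 + 1/2*1/3 = 1/3
  d_2[B] = 1/3*1/2 + 1/6*1/6 + 1/2*1/6 = 5/18
  d_2[C] = 1/3*1/6 + 1/6*1/2 + 1/2*1/2 = 7/18
d_2 = (A=1/3, B=5/18, C=7/18)
  d_3[A] = 1/3*1/3 + 5/18*1/3 + 7/18*1/3 = 1/3
  d_3[B] = 1/3*1/2 + 5/18*1/6 + 7/18*1/6 = 5/18
  d_3[C] = 1/3*1/6 + 5/18*1/2 + 7/18*1/2 = 7/18
d_3 = (A=1/3, B=5/18, C=7/18)
  d_4[A] = 1/3*1/3 + 5/18*1/3 + 7/18*1/3 = 1/3
  d_4[B] = 1/3*1/2 + 5/18*1/6 + 7/18*1/6 = 5/18
  d_4[C] = 1/3*1/6 + 5/18*1/2 + 7/18*1/2 = 7/18
d_4 = (A=1/3, B=5/18, C=7/18)

Answer: 1/3 5/18 7/18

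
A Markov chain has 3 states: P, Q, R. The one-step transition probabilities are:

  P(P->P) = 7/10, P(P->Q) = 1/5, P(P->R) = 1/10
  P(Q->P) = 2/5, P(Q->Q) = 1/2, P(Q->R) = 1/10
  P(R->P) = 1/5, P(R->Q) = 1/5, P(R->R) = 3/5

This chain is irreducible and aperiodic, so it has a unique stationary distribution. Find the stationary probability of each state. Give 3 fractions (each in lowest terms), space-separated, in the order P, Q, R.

The stationary distribution satisfies pi = pi * P, i.e.:
  pi_P = 7/10*pi_P + 2/5*pi_Q + 1/5*pi_R
  pi_Q = 1/5*pi_P + 1/2*pi_Q + 1/5*pi_R
  pi_R = 1/10*pi_P + 1/10*pi_Q + 3/5*pi_R
with normalization: pi_P + pi_Q + pi_R = 1.

Using the first 2 balance equations plus normalization, the linear system A*pi = b is:
  [-3/10, 2/5, 1/5] . pi = 0
  [1/5, -1/2, 1/5] . pi = 0
  [1, 1, 1] . pi = 1

Solving yields:
  pi_P = 18/35
  pi_Q = 2/7
  pi_R = 1/5

Verification (pi * P):
  18/35*7/10 + 2/7*2/5 + 1/5*1/5 = 18/35 = pi_P  (ok)
  18/35*1/5 + 2/7*1/2 + 1/5*1/5 = 2/7 = pi_Q  (ok)
  18/35*1/10 + 2/7*1/10 + 1/5*3/5 = 1/5 = pi_R  (ok)

Answer: 18/35 2/7 1/5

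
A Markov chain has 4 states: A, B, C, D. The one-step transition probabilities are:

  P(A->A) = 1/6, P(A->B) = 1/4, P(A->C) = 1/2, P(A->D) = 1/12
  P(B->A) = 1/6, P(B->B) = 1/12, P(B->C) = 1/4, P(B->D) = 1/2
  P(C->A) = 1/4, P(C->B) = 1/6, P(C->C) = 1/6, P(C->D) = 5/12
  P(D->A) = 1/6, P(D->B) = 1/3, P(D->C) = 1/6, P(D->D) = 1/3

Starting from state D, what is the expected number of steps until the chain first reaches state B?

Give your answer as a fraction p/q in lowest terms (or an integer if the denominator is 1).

Answer: 168/47

Derivation:
Let h_i = expected steps to first reach B from state i.
Boundary: h_B = 0.
First-step equations for the other states:
  h_A = 1 + 1/6*h_A + 1/4*h_B + 1/2*h_C + 1/12*h_D
  h_C = 1 + 1/4*h_A + 1/6*h_B + 1/6*h_C + 5/12*h_D
  h_D = 1 + 1/6*h_A + 1/3*h_B + 1/6*h_C + 1/3*h_D

Substituting h_B = 0 and rearranging gives the linear system (I - Q) h = 1:
  [5/6, -1/2, -1/12] . (h_A, h_C, h_D) = 1
  [-1/4, 5/6, -5/12] . (h_A, h_C, h_D) = 1
  [-1/6, -1/6, 2/3] . (h_A, h_C, h_D) = 1

Solving yields:
  h_A = 192/47
  h_C = 198/47
  h_D = 168/47

Starting state is D, so the expected hitting time is h_D = 168/47.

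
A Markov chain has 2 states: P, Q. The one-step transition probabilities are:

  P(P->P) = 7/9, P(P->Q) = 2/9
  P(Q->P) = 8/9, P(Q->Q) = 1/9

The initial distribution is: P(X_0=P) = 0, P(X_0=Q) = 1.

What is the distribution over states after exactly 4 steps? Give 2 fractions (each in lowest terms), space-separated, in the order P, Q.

Answer: 5248/6561 1313/6561

Derivation:
Propagating the distribution step by step (d_{t+1} = d_t * P):
d_0 = (P=0, Q=1)
  d_1[P] = 0*7/9 + 1*8/9 = 8/9
  d_1[Q] = 0*2/9 + 1*1/9 = 1/9
d_1 = (P=8/9, Q=1/9)
  d_2[P] = 8/9*7/9 + 1/9*8/9 = 64/81
  d_2[Q] = 8/9*2/9 + 1/9*1/9 = 17/81
d_2 = (P=64/81, Q=17/81)
  d_3[P] = 64/81*7/9 + 17/81*8/9 = 584/729
  d_3[Q] = 64/81*2/9 + 17/81*1/9 = 145/729
d_3 = (P=584/729, Q=145/729)
  d_4[P] = 584/729*7/9 + 145/729*8/9 = 5248/6561
  d_4[Q] = 584/729*2/9 + 145/729*1/9 = 1313/6561
d_4 = (P=5248/6561, Q=1313/6561)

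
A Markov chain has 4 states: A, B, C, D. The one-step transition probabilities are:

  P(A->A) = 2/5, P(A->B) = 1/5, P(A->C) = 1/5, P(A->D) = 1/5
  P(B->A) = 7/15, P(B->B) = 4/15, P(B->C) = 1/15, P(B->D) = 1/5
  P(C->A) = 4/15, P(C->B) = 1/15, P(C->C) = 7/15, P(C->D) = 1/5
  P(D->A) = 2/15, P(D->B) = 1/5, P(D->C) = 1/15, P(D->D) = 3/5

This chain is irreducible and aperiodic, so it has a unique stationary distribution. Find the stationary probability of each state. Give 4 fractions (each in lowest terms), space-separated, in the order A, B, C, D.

Answer: 3/10 17/90 8/45 1/3

Derivation:
The stationary distribution satisfies pi = pi * P, i.e.:
  pi_A = 2/5*pi_A + 7/15*pi_B + 4/15*pi_C + 2/15*pi_D
  pi_B = 1/5*pi_A + 4/15*pi_B + 1/15*pi_C + 1/5*pi_D
  pi_C = 1/5*pi_A + 1/15*pi_B + 7/15*pi_C + 1/15*pi_D
  pi_D = 1/5*pi_A + 1/5*pi_B + 1/5*pi_C + 3/5*pi_D
with normalization: pi_A + pi_B + pi_C + pi_D = 1.

Using the first 3 balance equations plus normalization, the linear system A*pi = b is:
  [-3/5, 7/15, 4/15, 2/15] . pi = 0
  [1/5, -11/15, 1/15, 1/5] . pi = 0
  [1/5, 1/15, -8/15, 1/15] . pi = 0
  [1, 1, 1, 1] . pi = 1

Solving yields:
  pi_A = 3/10
  pi_B = 17/90
  pi_C = 8/45
  pi_D = 1/3

Verification (pi * P):
  3/10*2/5 + 17/90*7/15 + 8/45*4/15 + 1/3*2/15 = 3/10 = pi_A  (ok)
  3/10*1/5 + 17/90*4/15 + 8/45*1/15 + 1/3*1/5 = 17/90 = pi_B  (ok)
  3/10*1/5 + 17/90*1/15 + 8/45*7/15 + 1/3*1/15 = 8/45 = pi_C  (ok)
  3/10*1/5 + 17/90*1/5 + 8/45*1/5 + 1/3*3/5 = 1/3 = pi_D  (ok)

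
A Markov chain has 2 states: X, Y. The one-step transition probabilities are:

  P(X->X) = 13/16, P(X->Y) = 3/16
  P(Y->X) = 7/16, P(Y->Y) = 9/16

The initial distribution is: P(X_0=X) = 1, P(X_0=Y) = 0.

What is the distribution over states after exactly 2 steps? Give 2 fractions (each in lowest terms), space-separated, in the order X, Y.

Answer: 95/128 33/128

Derivation:
Propagating the distribution step by step (d_{t+1} = d_t * P):
d_0 = (X=1, Y=0)
  d_1[X] = 1*13/16 + 0*7/16 = 13/16
  d_1[Y] = 1*3/16 + 0*9/16 = 3/16
d_1 = (X=13/16, Y=3/16)
  d_2[X] = 13/16*13/16 + 3/16*7/16 = 95/128
  d_2[Y] = 13/16*3/16 + 3/16*9/16 = 33/128
d_2 = (X=95/128, Y=33/128)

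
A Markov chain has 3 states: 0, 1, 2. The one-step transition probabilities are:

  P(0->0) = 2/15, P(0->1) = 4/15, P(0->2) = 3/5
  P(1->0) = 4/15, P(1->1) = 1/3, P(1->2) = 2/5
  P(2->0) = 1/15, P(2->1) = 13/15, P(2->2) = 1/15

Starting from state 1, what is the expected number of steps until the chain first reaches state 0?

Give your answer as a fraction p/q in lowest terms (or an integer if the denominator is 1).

Let h_i = expected steps to first reach 0 from state i.
Boundary: h_0 = 0.
First-step equations for the other states:
  h_1 = 1 + 4/15*h_0 + 1/3*h_1 + 2/5*h_2
  h_2 = 1 + 1/15*h_0 + 13/15*h_1 + 1/15*h_2

Substituting h_0 = 0 and rearranging gives the linear system (I - Q) h = 1:
  [2/3, -2/5] . (h_1, h_2) = 1
  [-13/15, 14/15] . (h_1, h_2) = 1

Solving yields:
  h_1 = 150/31
  h_2 = 345/62

Starting state is 1, so the expected hitting time is h_1 = 150/31.

Answer: 150/31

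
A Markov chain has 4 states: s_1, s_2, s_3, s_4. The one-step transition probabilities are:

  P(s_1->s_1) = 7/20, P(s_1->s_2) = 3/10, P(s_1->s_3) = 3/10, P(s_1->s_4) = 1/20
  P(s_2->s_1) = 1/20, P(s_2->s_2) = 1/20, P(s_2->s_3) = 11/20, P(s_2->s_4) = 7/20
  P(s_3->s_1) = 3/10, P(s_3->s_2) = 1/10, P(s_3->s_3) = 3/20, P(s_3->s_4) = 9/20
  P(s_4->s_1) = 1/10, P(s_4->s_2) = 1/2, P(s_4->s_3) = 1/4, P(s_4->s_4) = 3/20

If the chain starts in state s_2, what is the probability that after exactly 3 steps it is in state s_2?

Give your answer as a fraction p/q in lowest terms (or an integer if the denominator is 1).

Computing P^3 by repeated multiplication:
P^1 =
  s_1: [7/20, 3/10, 3/10, 1/20]
  s_2: [1/20, 1/20, 11/20, 7/20]
  s_3: [3/10, 1/10, 3/20, 9/20]
  s_4: [1/10, 1/2, 1/4, 3/20]
P^2 =
  s_1: [93/400, 7/40, 131/400, 53/200]
  s_2: [11/50, 99/400, 17/80, 8/25]
  s_3: [1/5, 67/200, 7/25, 37/200]
  s_4: [3/20, 31/200, 19/50, 63/200]
P^3 =
  s_1: [1719/8000, 39/160, 2251/8000, 13/50]
  s_2: [1481/8000, 2077/8000, 157/500, 193/800]
  s_3: [757/4000, 789/4000, 133/400, 281/1000]
  s_4: [823/4000, 993/4000, 133/500, 7/25]

(P^3)[s_2 -> s_2] = 2077/8000

Answer: 2077/8000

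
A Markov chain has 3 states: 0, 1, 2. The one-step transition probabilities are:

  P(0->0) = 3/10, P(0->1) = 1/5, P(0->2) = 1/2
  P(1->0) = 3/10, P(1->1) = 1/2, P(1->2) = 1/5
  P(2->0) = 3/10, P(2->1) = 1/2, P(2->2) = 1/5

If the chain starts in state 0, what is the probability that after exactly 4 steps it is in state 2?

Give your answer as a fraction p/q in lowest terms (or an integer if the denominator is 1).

Answer: 29/100

Derivation:
Computing P^4 by repeated multiplication:
P^1 =
  0: [3/10, 1/5, 1/2]
  1: [3/10, 1/2, 1/5]
  2: [3/10, 1/2, 1/5]
P^2 =
  0: [3/10, 41/100, 29/100]
  1: [3/10, 41/100, 29/100]
  2: [3/10, 41/100, 29/100]
P^3 =
  0: [3/10, 41/100, 29/100]
  1: [3/10, 41/100, 29/100]
  2: [3/10, 41/100, 29/100]
P^4 =
  0: [3/10, 41/100, 29/100]
  1: [3/10, 41/100, 29/100]
  2: [3/10, 41/100, 29/100]

(P^4)[0 -> 2] = 29/100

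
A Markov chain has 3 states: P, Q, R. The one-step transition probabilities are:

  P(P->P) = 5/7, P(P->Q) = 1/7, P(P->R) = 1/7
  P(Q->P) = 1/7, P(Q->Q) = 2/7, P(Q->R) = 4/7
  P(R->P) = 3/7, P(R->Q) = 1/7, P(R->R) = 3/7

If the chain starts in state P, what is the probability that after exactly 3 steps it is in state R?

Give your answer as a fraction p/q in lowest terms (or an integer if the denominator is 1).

Computing P^3 by repeated multiplication:
P^1 =
  P: [5/7, 1/7, 1/7]
  Q: [1/7, 2/7, 4/7]
  R: [3/7, 1/7, 3/7]
P^2 =
  P: [29/49, 8/49, 12/49]
  Q: [19/49, 9/49, 3/7]
  R: [25/49, 8/49, 16/49]
P^3 =
  P: [27/49, 57/343, 97/343]
  Q: [167/343, 58/343, 118/343]
  R: [181/343, 57/343, 15/49]

(P^3)[P -> R] = 97/343

Answer: 97/343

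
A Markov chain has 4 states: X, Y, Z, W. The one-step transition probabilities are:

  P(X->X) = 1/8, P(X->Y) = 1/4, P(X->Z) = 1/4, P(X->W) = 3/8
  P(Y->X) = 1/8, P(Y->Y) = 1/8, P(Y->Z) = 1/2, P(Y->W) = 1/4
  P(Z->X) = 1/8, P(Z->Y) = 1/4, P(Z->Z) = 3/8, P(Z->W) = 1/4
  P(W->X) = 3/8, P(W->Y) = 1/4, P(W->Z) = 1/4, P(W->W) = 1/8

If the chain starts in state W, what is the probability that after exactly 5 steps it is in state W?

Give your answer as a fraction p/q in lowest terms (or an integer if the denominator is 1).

Computing P^5 by repeated multiplication:
P^1 =
  X: [1/8, 1/4, 1/4, 3/8]
  Y: [1/8, 1/8, 1/2, 1/4]
  Z: [1/8, 1/4, 3/8, 1/4]
  W: [3/8, 1/4, 1/4, 1/8]
P^2 =
  X: [7/32, 7/32, 11/32, 7/32]
  Y: [3/16, 15/64, 11/32, 15/64]
  Z: [3/16, 7/32, 23/64, 15/64]
  W: [5/32, 7/32, 11/32, 9/32]
P^3 =
  X: [23/128, 57/256, 89/256, 1/4]
  Y: [47/256, 113/512, 45/128, 125/512]
  Z: [47/256, 57/256, 179/512, 125/512]
  W: [25/128, 57/256, 89/256, 15/64]
P^4 =
  X: [3/16, 455/2048, 715/2048, 247/1024]
  Y: [381/2048, 911/4096, 715/2048, 993/4096]
  Z: [381/2048, 455/2048, 1431/4096, 993/4096]
  W: [47/256, 455/2048, 715/2048, 251/1024]
P^5 =
  X: [759/4096, 3641/16384, 5721/16384, 1993/8192]
  Y: [3041/16384, 7281/32768, 2861/8192, 7961/32768]
  Z: [3041/16384, 3641/16384, 11443/32768, 7961/32768]
  W: [763/4096, 3641/16384, 5721/16384, 1985/8192]

(P^5)[W -> W] = 1985/8192

Answer: 1985/8192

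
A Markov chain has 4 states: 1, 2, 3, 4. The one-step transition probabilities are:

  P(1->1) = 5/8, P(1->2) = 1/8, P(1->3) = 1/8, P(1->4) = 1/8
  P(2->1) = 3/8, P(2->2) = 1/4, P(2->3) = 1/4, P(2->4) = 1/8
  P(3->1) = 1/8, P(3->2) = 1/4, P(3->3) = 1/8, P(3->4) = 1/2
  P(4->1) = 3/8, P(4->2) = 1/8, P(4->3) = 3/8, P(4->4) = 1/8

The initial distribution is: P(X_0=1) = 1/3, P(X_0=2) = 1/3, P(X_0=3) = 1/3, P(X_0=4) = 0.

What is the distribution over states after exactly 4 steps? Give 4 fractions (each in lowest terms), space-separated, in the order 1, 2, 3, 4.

Answer: 2665/6144 2099/12288 19/96 809/4096

Derivation:
Propagating the distribution step by step (d_{t+1} = d_t * P):
d_0 = (1=1/3, 2=1/3, 3=1/3, 4=0)
  d_1[1] = 1/3*5/8 + 1/3*3/8 + 1/3*1/8 + 0*3/8 = 3/8
  d_1[2] = 1/3*1/8 + 1/3*1/4 + 1/3*1/4 + 0*1/8 = 5/24
  d_1[3] = 1/3*1/8 + 1/3*1/4 + 1/3*1/8 + 0*3/8 = 1/6
  d_1[4] = 1/3*1/8 + 1/3*1/8 + 1/3*1/2 + 0*1/8 = 1/4
d_1 = (1=3/8, 2=5/24, 3=1/6, 4=1/4)
  d_2[1] = 3/8*5/8 + 5/24*3/8 + 1/6*1/8 + 1/4*3/8 = 41/96
  d_2[2] = 3/8*1/8 + 5/24*1/4 + 1/6*1/4 + 1/4*1/8 = 11/64
  d_2[3] = 3/8*1/8 + 5/24*1/4 + 1/6*1/8 + 1/4*3/8 = 41/192
  d_2[4] = 3/8*1/8 + 5/24*1/8 + 1/6*1/2 + 1/4*1/8 = 3/16
d_2 = (1=41/96, 2=11/64, 3=41/192, 4=3/16)
  d_3[1] = 41/96*5/8 + 11/64*3/8 + 41/192*1/8 + 3/16*3/8 = 329/768
  d_3[2] = 41/96*1/8 + 11/64*1/4 + 41/192*1/4 + 3/16*1/8 = 133/768
  d_3[3] = 41/96*1/8 + 11/64*1/4 + 41/192*1/8 + 3/16*3/8 = 99/512
  d_3[4] = 41/96*1/8 + 11/64*1/8 + 41/192*1/2 + 3/16*1/8 = 105/512
d_3 = (1=329/768, 2=133/768, 3=99/512, 4=105/512)
  d_4[1] = 329/768*5/8 + 133/768*3/8 + 99/512*1/8 + 105/512*3/8 = 2665/6144
  d_4[2] = 329/768*1/8 + 133/768*1/4 + 99/512*1/4 + 105/512*1/8 = 2099/12288
  d_4[3] = 329/768*1/8 + 133/768*1/4 + 99/512*1/8 + 105/512*3/8 = 19/96
  d_4[4] = 329/768*1/8 + 133/768*1/8 + 99/512*1/2 + 105/512*1/8 = 809/4096
d_4 = (1=2665/6144, 2=2099/12288, 3=19/96, 4=809/4096)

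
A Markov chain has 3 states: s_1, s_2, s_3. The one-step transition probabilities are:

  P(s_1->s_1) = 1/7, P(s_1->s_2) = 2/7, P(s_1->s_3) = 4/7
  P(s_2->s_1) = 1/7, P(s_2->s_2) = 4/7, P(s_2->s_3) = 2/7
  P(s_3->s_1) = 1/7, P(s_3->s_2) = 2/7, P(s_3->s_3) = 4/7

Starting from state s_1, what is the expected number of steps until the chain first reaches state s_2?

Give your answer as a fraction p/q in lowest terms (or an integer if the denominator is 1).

Let h_i = expected steps to first reach s_2 from state i.
Boundary: h_s_2 = 0.
First-step equations for the other states:
  h_s_1 = 1 + 1/7*h_s_1 + 2/7*h_s_2 + 4/7*h_s_3
  h_s_3 = 1 + 1/7*h_s_1 + 2/7*h_s_2 + 4/7*h_s_3

Substituting h_s_2 = 0 and rearranging gives the linear system (I - Q) h = 1:
  [6/7, -4/7] . (h_s_1, h_s_3) = 1
  [-1/7, 3/7] . (h_s_1, h_s_3) = 1

Solving yields:
  h_s_1 = 7/2
  h_s_3 = 7/2

Starting state is s_1, so the expected hitting time is h_s_1 = 7/2.

Answer: 7/2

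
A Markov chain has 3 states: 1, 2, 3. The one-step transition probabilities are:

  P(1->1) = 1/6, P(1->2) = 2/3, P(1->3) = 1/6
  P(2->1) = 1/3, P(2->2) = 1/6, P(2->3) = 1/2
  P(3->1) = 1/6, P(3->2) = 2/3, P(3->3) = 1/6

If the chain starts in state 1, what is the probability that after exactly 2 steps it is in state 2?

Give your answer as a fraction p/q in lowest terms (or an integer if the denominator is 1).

Answer: 1/3

Derivation:
Computing P^2 by repeated multiplication:
P^1 =
  1: [1/6, 2/3, 1/6]
  2: [1/3, 1/6, 1/2]
  3: [1/6, 2/3, 1/6]
P^2 =
  1: [5/18, 1/3, 7/18]
  2: [7/36, 7/12, 2/9]
  3: [5/18, 1/3, 7/18]

(P^2)[1 -> 2] = 1/3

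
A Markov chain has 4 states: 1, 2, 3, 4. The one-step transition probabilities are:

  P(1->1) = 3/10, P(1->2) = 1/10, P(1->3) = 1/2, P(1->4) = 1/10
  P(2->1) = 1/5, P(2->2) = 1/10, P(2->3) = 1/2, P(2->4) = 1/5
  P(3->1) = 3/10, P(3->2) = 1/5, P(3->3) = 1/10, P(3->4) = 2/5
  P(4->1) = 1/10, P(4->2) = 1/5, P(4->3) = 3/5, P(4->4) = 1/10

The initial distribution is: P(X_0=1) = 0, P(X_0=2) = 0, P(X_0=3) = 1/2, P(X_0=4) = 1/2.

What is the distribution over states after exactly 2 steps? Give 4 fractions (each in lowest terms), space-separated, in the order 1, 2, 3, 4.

Answer: 23/100 4/25 77/200 9/40

Derivation:
Propagating the distribution step by step (d_{t+1} = d_t * P):
d_0 = (1=0, 2=0, 3=1/2, 4=1/2)
  d_1[1] = 0*3/10 + 0*1/5 + 1/2*3/10 + 1/2*1/10 = 1/5
  d_1[2] = 0*1/10 + 0*1/10 + 1/2*1/5 + 1/2*1/5 = 1/5
  d_1[3] = 0*1/2 + 0*1/2 + 1/2*1/10 + 1/2*3/5 = 7/20
  d_1[4] = 0*1/10 + 0*1/5 + 1/2*2/5 + 1/2*1/10 = 1/4
d_1 = (1=1/5, 2=1/5, 3=7/20, 4=1/4)
  d_2[1] = 1/5*3/10 + 1/5*1/5 + 7/20*3/10 + 1/4*1/10 = 23/100
  d_2[2] = 1/5*1/10 + 1/5*1/10 + 7/20*1/5 + 1/4*1/5 = 4/25
  d_2[3] = 1/5*1/2 + 1/5*1/2 + 7/20*1/10 + 1/4*3/5 = 77/200
  d_2[4] = 1/5*1/10 + 1/5*1/5 + 7/20*2/5 + 1/4*1/10 = 9/40
d_2 = (1=23/100, 2=4/25, 3=77/200, 4=9/40)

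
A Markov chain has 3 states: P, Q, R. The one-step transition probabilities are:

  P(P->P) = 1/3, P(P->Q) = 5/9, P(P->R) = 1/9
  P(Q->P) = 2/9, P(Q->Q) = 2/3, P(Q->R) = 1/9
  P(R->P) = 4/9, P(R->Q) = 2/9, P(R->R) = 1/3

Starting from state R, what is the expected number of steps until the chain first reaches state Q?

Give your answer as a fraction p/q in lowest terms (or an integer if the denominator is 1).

Let h_i = expected steps to first reach Q from state i.
Boundary: h_Q = 0.
First-step equations for the other states:
  h_P = 1 + 1/3*h_P + 5/9*h_Q + 1/9*h_R
  h_R = 1 + 4/9*h_P + 2/9*h_Q + 1/3*h_R

Substituting h_Q = 0 and rearranging gives the linear system (I - Q) h = 1:
  [2/3, -1/9] . (h_P, h_R) = 1
  [-4/9, 2/3] . (h_P, h_R) = 1

Solving yields:
  h_P = 63/32
  h_R = 45/16

Starting state is R, so the expected hitting time is h_R = 45/16.

Answer: 45/16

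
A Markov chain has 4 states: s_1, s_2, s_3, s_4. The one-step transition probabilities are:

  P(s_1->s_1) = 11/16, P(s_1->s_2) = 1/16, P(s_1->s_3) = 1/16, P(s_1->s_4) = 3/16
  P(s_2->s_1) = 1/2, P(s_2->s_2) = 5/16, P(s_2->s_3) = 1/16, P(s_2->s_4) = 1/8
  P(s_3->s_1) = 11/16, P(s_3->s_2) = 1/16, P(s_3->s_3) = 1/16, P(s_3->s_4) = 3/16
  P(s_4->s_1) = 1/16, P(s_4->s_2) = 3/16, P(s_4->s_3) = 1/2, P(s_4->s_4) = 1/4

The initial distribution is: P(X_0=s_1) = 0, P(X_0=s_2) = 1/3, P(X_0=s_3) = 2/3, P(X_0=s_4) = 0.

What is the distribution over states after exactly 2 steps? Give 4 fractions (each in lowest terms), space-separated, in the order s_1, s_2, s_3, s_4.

Propagating the distribution step by step (d_{t+1} = d_t * P):
d_0 = (s_1=0, s_2=1/3, s_3=2/3, s_4=0)
  d_1[s_1] = 0*11/16 + 1/3*1/2 + 2/3*11/16 + 0*1/16 = 5/8
  d_1[s_2] = 0*1/16 + 1/3*5/16 + 2/3*1/16 + 0*3/16 = 7/48
  d_1[s_3] = 0*1/16 + 1/3*1/16 + 2/3*1/16 + 0*1/2 = 1/16
  d_1[s_4] = 0*3/16 + 1/3*1/8 + 2/3*3/16 + 0*1/4 = 1/6
d_1 = (s_1=5/8, s_2=7/48, s_3=1/16, s_4=1/6)
  d_2[s_1] = 5/8*11/16 + 7/48*1/2 + 1/16*11/16 + 1/6*1/16 = 427/768
  d_2[s_2] = 5/8*1/16 + 7/48*5/16 + 1/16*1/16 + 1/6*3/16 = 23/192
  d_2[s_3] = 5/8*1/16 + 7/48*1/16 + 1/16*1/16 + 1/6*1/2 = 13/96
  d_2[s_4] = 5/8*3/16 + 7/48*1/8 + 1/16*3/16 + 1/6*1/4 = 145/768
d_2 = (s_1=427/768, s_2=23/192, s_3=13/96, s_4=145/768)

Answer: 427/768 23/192 13/96 145/768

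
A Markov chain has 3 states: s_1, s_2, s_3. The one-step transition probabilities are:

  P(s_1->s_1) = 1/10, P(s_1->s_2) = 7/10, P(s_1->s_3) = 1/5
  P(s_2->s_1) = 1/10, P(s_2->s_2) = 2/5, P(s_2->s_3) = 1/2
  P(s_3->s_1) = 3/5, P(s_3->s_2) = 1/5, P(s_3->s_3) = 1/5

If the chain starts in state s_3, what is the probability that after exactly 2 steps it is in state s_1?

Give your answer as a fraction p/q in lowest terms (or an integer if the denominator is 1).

Computing P^2 by repeated multiplication:
P^1 =
  s_1: [1/10, 7/10, 1/5]
  s_2: [1/10, 2/5, 1/2]
  s_3: [3/5, 1/5, 1/5]
P^2 =
  s_1: [1/5, 39/100, 41/100]
  s_2: [7/20, 33/100, 8/25]
  s_3: [1/5, 27/50, 13/50]

(P^2)[s_3 -> s_1] = 1/5

Answer: 1/5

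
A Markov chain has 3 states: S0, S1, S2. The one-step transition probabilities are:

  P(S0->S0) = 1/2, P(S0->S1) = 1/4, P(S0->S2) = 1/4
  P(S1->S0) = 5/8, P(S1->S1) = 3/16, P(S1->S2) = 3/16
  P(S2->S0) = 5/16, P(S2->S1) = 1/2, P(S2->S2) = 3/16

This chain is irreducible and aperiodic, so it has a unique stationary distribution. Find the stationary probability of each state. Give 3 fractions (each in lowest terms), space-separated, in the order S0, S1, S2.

The stationary distribution satisfies pi = pi * P, i.e.:
  pi_S0 = 1/2*pi_S0 + 5/8*pi_S1 + 5/16*pi_S2
  pi_S1 = 1/4*pi_S0 + 3/16*pi_S1 + 1/2*pi_S2
  pi_S2 = 1/4*pi_S0 + 3/16*pi_S1 + 3/16*pi_S2
with normalization: pi_S0 + pi_S1 + pi_S2 = 1.

Using the first 2 balance equations plus normalization, the linear system A*pi = b is:
  [-1/2, 5/8, 5/16] . pi = 0
  [1/4, -13/16, 1/2] . pi = 0
  [1, 1, 1] . pi = 1

Solving yields:
  pi_S0 = 145/293
  pi_S1 = 84/293
  pi_S2 = 64/293

Verification (pi * P):
  145/293*1/2 + 84/293*5/8 + 64/293*5/16 = 145/293 = pi_S0  (ok)
  145/293*1/4 + 84/293*3/16 + 64/293*1/2 = 84/293 = pi_S1  (ok)
  145/293*1/4 + 84/293*3/16 + 64/293*3/16 = 64/293 = pi_S2  (ok)

Answer: 145/293 84/293 64/293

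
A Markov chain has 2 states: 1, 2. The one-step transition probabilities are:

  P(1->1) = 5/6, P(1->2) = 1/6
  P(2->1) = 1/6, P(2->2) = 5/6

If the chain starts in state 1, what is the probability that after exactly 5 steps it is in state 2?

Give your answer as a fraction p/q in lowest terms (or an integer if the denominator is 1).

Computing P^5 by repeated multiplication:
P^1 =
  1: [5/6, 1/6]
  2: [1/6, 5/6]
P^2 =
  1: [13/18, 5/18]
  2: [5/18, 13/18]
P^3 =
  1: [35/54, 19/54]
  2: [19/54, 35/54]
P^4 =
  1: [97/162, 65/162]
  2: [65/162, 97/162]
P^5 =
  1: [275/486, 211/486]
  2: [211/486, 275/486]

(P^5)[1 -> 2] = 211/486

Answer: 211/486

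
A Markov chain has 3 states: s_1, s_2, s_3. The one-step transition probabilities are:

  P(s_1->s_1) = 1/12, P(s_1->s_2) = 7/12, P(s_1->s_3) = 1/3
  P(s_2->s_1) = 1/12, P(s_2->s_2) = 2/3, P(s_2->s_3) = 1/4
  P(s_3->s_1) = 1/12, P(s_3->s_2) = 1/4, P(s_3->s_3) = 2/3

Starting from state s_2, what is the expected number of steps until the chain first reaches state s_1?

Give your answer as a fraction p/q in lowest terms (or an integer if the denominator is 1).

Answer: 12

Derivation:
Let h_i = expected steps to first reach s_1 from state i.
Boundary: h_s_1 = 0.
First-step equations for the other states:
  h_s_2 = 1 + 1/12*h_s_1 + 2/3*h_s_2 + 1/4*h_s_3
  h_s_3 = 1 + 1/12*h_s_1 + 1/4*h_s_2 + 2/3*h_s_3

Substituting h_s_1 = 0 and rearranging gives the linear system (I - Q) h = 1:
  [1/3, -1/4] . (h_s_2, h_s_3) = 1
  [-1/4, 1/3] . (h_s_2, h_s_3) = 1

Solving yields:
  h_s_2 = 12
  h_s_3 = 12

Starting state is s_2, so the expected hitting time is h_s_2 = 12.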